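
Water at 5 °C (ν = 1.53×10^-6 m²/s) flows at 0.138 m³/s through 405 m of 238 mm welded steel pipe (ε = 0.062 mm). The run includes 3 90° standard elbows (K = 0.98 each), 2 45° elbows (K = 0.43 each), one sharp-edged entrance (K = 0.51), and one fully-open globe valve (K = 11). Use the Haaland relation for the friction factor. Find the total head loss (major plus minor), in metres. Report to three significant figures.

V = 4Q/(πD²) = 3.102 m/s; V²/2g = 0.4904 m
Re = 4.83×10^5, ε/D = 2.61×10^-4 → f = 0.01587 (Haaland)
Major: h_f = f(L/D)·V²/2g = 0.01587·1702·0.4904 = 13.24 m
Minor: ΣK = 15.3; h_m = ΣK·V²/2g = 7.508 m
Total H_L = 13.24 + 7.508 = 20.75 m

H_L ≈ 20.8 m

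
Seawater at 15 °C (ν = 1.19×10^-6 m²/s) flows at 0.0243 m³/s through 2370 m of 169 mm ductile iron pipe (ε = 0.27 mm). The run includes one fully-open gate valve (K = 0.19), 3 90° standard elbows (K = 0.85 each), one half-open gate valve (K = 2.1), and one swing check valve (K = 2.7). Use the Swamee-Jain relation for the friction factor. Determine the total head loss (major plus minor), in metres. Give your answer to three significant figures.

V = 4Q/(πD²) = 1.083 m/s; V²/2g = 0.05981 m
Re = 1.54×10^5, ε/D = 0.00160 → f = 0.02359 (Swamee-Jain)
Major: h_f = f(L/D)·V²/2g = 0.02359·14024·0.05981 = 19.78 m
Minor: ΣK = 7.54; h_m = ΣK·V²/2g = 0.4510 m
Total H_L = 19.78 + 0.4510 = 20.23 m

H_L ≈ 20.2 m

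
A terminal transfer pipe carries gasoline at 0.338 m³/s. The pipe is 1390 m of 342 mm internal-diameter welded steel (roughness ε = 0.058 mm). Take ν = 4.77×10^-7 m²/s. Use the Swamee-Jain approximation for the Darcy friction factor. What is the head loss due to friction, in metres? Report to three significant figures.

V = 4Q/(πD²) = 4·0.338/(π·0.342²) = 3.679 m/s
Re = VD/ν = 3.679·0.342/4.77×10^-7 = 2.64×10^6 → turbulent
ε/D = 0.058/342 = 1.70×10^-4
Swamee-Jain: f = 0.01380
h_f = f(L/D)V²/(2g) = 0.01380·(1390/0.342)·3.679²/(2·9.81) = 38.69 m

h_f ≈ 38.7 m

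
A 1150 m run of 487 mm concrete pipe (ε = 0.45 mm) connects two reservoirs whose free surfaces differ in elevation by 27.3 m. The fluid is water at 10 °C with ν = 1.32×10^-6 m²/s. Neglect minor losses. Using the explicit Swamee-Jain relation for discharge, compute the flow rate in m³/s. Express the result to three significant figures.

Q ≈ 0.635 m³/s

Swamee-Jain (Type II): Q = -0.965·√(gD⁵h_f/L)·ln[ε/(3.7D) + √(3.17ν²L/(gD³h_f))]
√(gD⁵h_f/L) = √(9.81·0.487⁵·27.3/1150) = 0.07987
ε/(3.7D) = 2.50×10^-4; √(3.17ν²L/(gD³h_f)) = 1.43×10^-5
Q = -0.965·0.07987·ln(2.641×10^-4) = 0.6350 m³/s
Check: V = 3.41 m/s, Re = 1.26×10^6, f = 0.01960, h_f = 27.4 m ≈ 27.3 m ✓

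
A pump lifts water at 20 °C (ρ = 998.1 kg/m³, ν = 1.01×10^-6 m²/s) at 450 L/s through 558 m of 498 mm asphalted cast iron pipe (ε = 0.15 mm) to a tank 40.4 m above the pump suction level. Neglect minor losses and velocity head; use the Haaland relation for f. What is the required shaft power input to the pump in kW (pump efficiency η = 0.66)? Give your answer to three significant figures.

V = 4Q/(πD²) = 2.310 m/s; Re = 1.14×10^6; ε/D = 3.01×10^-4; f = 0.01554
h_f = f(L/D)V²/2g = 4.737 m
Total head H = z + h_f = 40.4 + 4.737 = 45.14 m
P_hyd = ρgQH = 998.1·9.81·0.450·45.14 = 198.9 kW
P_shaft = P_hyd/η = 198.9/0.66 = 301.3 kW

P_shaft ≈ 301 kW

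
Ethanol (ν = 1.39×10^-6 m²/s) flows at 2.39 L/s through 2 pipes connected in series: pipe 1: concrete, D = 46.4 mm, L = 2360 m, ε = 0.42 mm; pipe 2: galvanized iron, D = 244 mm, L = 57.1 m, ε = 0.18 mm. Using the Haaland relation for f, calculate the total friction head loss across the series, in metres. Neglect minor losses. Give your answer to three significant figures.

H ≈ 197 m

Pipe 1: V = 1.413 m/s, Re = 4.72×10^4, ε/D = 0.00905, f = 0.03797, h_1 = f(L/D)V²/2g = 196.6 m
Pipe 2: V = 0.05111 m/s, Re = 8970, ε/D = 7.38×10^-4, f = 0.03270, h_2 = f(L/D)V²/2g = 0.001019 m
Series → Q common, losses add: H = Σh = 196.6 m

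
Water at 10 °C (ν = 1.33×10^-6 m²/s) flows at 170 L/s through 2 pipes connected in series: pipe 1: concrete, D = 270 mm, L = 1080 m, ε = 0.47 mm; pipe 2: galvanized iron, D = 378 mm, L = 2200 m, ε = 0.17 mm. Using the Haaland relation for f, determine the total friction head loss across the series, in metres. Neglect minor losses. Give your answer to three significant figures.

H ≈ 53.0 m

Pipe 1: V = 2.969 m/s, Re = 6.03×10^5, ε/D = 0.00174, f = 0.02292, h_1 = f(L/D)V²/2g = 41.19 m
Pipe 2: V = 1.515 m/s, Re = 4.31×10^5, ε/D = 4.50×10^-4, f = 0.01738, h_2 = f(L/D)V²/2g = 11.83 m
Series → Q common, losses add: H = Σh = 53.03 m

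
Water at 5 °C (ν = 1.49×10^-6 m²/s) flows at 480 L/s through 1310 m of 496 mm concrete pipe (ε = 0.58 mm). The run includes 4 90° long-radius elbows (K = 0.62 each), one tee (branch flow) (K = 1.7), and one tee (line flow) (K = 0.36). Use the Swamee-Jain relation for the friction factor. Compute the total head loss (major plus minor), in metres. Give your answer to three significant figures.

H_L ≈ 18.7 m

V = 4Q/(πD²) = 2.484 m/s; V²/2g = 0.3145 m
Re = 8.27×10^5, ε/D = 0.00117 → f = 0.02083 (Swamee-Jain)
Major: h_f = f(L/D)·V²/2g = 0.02083·2641·0.3145 = 17.30 m
Minor: ΣK = 4.54; h_m = ΣK·V²/2g = 1.428 m
Total H_L = 17.30 + 1.428 = 18.73 m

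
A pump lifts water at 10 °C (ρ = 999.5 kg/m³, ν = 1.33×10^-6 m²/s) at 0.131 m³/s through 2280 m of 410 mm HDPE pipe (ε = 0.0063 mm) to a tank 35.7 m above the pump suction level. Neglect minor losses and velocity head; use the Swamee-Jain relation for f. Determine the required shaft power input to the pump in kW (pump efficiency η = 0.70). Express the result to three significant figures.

P_shaft ≈ 72.9 kW

V = 4Q/(πD²) = 0.9922 m/s; Re = 3.06×10^5; ε/D = 1.54×10^-5; f = 0.01450
h_f = f(L/D)V²/2g = 4.047 m
Total head H = z + h_f = 35.7 + 4.047 = 39.75 m
P_hyd = ρgQH = 999.5·9.81·0.131·39.75 = 51.05 kW
P_shaft = P_hyd/η = 51.05/0.70 = 72.93 kW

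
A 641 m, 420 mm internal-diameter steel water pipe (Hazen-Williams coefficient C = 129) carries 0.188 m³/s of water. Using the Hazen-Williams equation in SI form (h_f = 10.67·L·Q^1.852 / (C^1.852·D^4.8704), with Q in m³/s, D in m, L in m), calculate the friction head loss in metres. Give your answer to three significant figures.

h_f ≈ 2.61 m

h_f = 10.67·641·0.188^1.852 / (129^1.852·0.420^4.8704) = 2.611 m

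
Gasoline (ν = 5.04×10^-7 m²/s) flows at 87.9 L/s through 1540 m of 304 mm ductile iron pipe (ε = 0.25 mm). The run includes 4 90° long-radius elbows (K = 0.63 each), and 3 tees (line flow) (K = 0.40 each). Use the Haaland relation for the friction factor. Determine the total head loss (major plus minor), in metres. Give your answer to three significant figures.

H_L ≈ 7.54 m

V = 4Q/(πD²) = 1.211 m/s; V²/2g = 0.07475 m
Re = 7.30×10^5, ε/D = 8.22×10^-4 → f = 0.01919 (Haaland)
Major: h_f = f(L/D)·V²/2g = 0.01919·5066·0.07475 = 7.265 m
Minor: ΣK = 3.72; h_m = ΣK·V²/2g = 0.2781 m
Total H_L = 7.265 + 0.2781 = 7.543 m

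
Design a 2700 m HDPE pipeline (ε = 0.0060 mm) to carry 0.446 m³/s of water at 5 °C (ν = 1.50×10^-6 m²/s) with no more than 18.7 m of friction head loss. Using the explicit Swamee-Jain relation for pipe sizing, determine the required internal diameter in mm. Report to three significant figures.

Swamee-Jain (Type III): D = 0.66·[ε^1.25·(LQ²/(gh_f))^4.75 + ν·Q^9.4·(L/(gh_f))^5.2]^0.04
LQ²/(gh_f) = 2.928; L/(gh_f) = 14.72
Term 1 = ε^1.25·(…)^4.75 = 4.88×10^-5; Term 2 = ν·Q^9.4·(…)^5.2 = 8.97×10^-4
D = 0.66·(4.88×10^-5 + 8.97×10^-4)^0.04 = 0.4995 m = 500 mm
Check: V = 2.28 m/s, Re = 7.58×10^5, f = 0.01242, h_f = 17.7 m ≈ 18.7 m ✓

D ≈ 500 mm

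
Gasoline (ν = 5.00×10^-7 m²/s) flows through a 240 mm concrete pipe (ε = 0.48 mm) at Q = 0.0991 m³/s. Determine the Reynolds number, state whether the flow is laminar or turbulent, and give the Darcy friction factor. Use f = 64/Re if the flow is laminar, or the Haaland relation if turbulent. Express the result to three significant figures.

Re ≈ 1.05×10^6; turbulent; f ≈ 0.0236

V = 4Q/(πD²) = 2.191 m/s
Re = VD/ν = 2.191·0.240/5.00×10^-7 = 1.05×10^6
Re > 4000 → turbulent; ε/D = 0.00200
Haaland: f = 0.02362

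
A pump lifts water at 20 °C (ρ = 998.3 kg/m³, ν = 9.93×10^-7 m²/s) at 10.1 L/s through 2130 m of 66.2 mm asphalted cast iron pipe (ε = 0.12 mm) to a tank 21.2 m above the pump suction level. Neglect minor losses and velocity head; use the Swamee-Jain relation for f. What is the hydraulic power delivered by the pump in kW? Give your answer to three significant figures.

V = 4Q/(πD²) = 2.934 m/s; Re = 1.96×10^5; ε/D = 0.00181; f = 0.02397
h_f = f(L/D)V²/2g = 338.4 m
Total head H = z + h_f = 21.2 + 338.4 = 359.6 m
P_hyd = ρgQH = 998.3·9.81·0.0101·359.6 = 35.57 kW

P_hyd ≈ 35.6 kW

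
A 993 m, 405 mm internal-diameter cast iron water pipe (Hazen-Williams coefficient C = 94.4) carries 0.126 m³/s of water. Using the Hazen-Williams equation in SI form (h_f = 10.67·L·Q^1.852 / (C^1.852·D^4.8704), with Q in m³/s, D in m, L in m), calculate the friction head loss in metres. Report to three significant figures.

h_f ≈ 4.10 m

h_f = 10.67·993·0.126^1.852 / (94.4^1.852·0.405^4.8704) = 4.104 m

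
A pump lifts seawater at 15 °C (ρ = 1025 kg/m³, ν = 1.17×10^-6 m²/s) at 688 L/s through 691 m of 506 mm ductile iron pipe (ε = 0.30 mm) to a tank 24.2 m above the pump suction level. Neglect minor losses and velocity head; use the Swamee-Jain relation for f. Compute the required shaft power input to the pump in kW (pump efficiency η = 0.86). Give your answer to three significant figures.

P_shaft ≈ 311 kW

V = 4Q/(πD²) = 3.421 m/s; Re = 1.48×10^6; ε/D = 5.93×10^-4; f = 0.01774
h_f = f(L/D)V²/2g = 14.46 m
Total head H = z + h_f = 24.2 + 14.46 = 38.66 m
P_hyd = ρgQH = 1025·9.81·0.688·38.66 = 267.4 kW
P_shaft = P_hyd/η = 267.4/0.86 = 311.0 kW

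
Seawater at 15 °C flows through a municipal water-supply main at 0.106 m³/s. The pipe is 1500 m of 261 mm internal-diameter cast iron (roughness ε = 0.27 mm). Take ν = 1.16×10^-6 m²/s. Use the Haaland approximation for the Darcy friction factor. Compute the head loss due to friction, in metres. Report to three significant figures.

V = 4Q/(πD²) = 4·0.106/(π·0.261²) = 1.981 m/s
Re = VD/ν = 1.981·0.261/1.16×10^-6 = 4.46×10^5 → turbulent
ε/D = 0.27/261 = 0.00103
Haaland: f = 0.02041
h_f = f(L/D)V²/(2g) = 0.02041·(1500/0.261)·1.981²/(2·9.81) = 23.46 m

h_f ≈ 23.5 m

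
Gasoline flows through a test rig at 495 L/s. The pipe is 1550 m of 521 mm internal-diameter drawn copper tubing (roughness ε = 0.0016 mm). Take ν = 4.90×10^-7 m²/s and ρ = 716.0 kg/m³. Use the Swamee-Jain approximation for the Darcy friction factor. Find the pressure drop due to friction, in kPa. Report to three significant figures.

Δp ≈ 58.3 kPa

V = 4Q/(πD²) = 4·0.495/(π·0.521²) = 2.322 m/s
Re = VD/ν = 2.322·0.521/4.90×10^-7 = 2.47×10^6 → turbulent
ε/D = 0.0016/521 = 3.07×10^-6
Swamee-Jain: f = 0.01016
h_f = f(L/D)V²/(2g) = 0.01016·(1550/0.521)·2.322²/(2·9.81) = 8.307 m
Δp = ρg·h_f = 716.0·9.81·8.307 = 58.35 kPa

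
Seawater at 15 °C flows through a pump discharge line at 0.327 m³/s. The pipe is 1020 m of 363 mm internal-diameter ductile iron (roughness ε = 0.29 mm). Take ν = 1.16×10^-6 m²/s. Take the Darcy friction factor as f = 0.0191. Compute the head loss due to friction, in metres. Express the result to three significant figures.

h_f ≈ 27.3 m

V = 4Q/(πD²) = 4·0.327/(π·0.363²) = 3.160 m/s
h_f = f(L/D)V²/(2g) = 0.01910·(1020/0.363)·3.160²/(2·9.81) = 27.31 m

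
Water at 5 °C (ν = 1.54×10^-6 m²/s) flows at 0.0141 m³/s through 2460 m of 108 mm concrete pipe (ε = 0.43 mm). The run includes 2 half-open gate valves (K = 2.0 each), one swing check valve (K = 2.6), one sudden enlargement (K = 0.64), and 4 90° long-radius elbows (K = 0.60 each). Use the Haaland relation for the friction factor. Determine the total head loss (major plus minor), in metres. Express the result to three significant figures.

H_L ≈ 81.9 m

V = 4Q/(πD²) = 1.539 m/s; V²/2g = 0.1207 m
Re = 1.08×10^5, ε/D = 0.00398 → f = 0.02934 (Haaland)
Major: h_f = f(L/D)·V²/2g = 0.02934·22778·0.1207 = 80.71 m
Minor: ΣK = 9.64; h_m = ΣK·V²/2g = 1.164 m
Total H_L = 80.71 + 1.164 = 81.87 m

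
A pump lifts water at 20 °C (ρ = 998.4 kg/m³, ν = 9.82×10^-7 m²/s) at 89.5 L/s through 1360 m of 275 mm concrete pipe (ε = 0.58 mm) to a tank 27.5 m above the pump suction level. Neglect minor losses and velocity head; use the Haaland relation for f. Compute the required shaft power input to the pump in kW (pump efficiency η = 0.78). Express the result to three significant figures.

V = 4Q/(πD²) = 1.507 m/s; Re = 4.22×10^5; ε/D = 0.00211; f = 0.02417
h_f = f(L/D)V²/2g = 13.83 m
Total head H = z + h_f = 27.5 + 13.83 = 41.33 m
P_hyd = ρgQH = 998.4·9.81·0.0895·41.33 = 36.23 kW
P_shaft = P_hyd/η = 36.23/0.78 = 46.45 kW

P_shaft ≈ 46.5 kW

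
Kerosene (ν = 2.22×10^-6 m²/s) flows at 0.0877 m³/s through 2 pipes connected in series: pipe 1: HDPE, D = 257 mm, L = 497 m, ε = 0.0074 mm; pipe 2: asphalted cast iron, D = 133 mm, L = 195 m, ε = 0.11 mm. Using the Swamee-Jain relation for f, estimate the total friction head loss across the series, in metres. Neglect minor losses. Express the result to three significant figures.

Pipe 1: V = 1.691 m/s, Re = 1.96×10^5, ε/D = 2.88×10^-5, f = 0.01586, h_1 = f(L/D)V²/2g = 4.467 m
Pipe 2: V = 6.313 m/s, Re = 3.78×10^5, ε/D = 8.27×10^-4, f = 0.01978, h_2 = f(L/D)V²/2g = 58.89 m
Series → Q common, losses add: H = Σh = 63.36 m

H ≈ 63.4 m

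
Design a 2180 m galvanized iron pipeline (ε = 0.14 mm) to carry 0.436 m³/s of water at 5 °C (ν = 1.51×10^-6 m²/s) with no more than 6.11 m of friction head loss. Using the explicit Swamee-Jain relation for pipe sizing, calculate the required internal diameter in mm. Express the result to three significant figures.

Swamee-Jain (Type III): D = 0.66·[ε^1.25·(LQ²/(gh_f))^4.75 + ν·Q^9.4·(L/(gh_f))^5.2]^0.04
LQ²/(gh_f) = 6.914; L/(gh_f) = 36.37
Term 1 = ε^1.25·(…)^4.75 = 0.148; Term 2 = ν·Q^9.4·(…)^5.2 = 0.0805
D = 0.66·(0.148 + 0.0805)^0.04 = 0.6222 m = 622 mm
Check: V = 1.43 m/s, Re = 5.91×10^5, f = 0.01554, h_f = 5.71 m ≈ 6.11 m ✓

D ≈ 622 mm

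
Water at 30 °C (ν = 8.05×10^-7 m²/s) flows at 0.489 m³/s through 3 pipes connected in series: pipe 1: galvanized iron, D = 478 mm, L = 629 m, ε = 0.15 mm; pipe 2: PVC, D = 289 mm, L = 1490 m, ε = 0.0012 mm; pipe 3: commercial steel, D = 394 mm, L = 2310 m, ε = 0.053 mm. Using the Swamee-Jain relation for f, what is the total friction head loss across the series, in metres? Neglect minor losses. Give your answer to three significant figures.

H ≈ 220 m

Pipe 1: V = 2.725 m/s, Re = 1.62×10^6, ε/D = 3.14×10^-4, f = 0.01561, h_1 = f(L/D)V²/2g = 7.775 m
Pipe 2: V = 7.455 m/s, Re = 2.68×10^6, ε/D = 4.15×10^-6, f = 0.01009, h_2 = f(L/D)V²/2g = 147.4 m
Pipe 3: V = 4.011 m/s, Re = 1.96×10^6, ε/D = 1.35×10^-4, f = 0.01345, h_3 = f(L/D)V²/2g = 64.65 m
Series → Q common, losses add: H = Σh = 219.8 m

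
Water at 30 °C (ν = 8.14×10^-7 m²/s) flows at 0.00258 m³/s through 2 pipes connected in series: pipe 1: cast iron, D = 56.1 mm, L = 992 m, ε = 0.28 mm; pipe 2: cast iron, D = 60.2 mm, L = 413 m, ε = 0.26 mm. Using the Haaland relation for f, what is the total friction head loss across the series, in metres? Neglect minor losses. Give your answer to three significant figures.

H ≈ 39.8 m

Pipe 1: V = 1.044 m/s, Re = 7.19×10^4, ε/D = 0.00499, f = 0.03158, h_1 = f(L/D)V²/2g = 31.01 m
Pipe 2: V = 0.9064 m/s, Re = 6.70×10^4, ε/D = 0.00432, f = 0.03049, h_2 = f(L/D)V²/2g = 8.760 m
Series → Q common, losses add: H = Σh = 39.77 m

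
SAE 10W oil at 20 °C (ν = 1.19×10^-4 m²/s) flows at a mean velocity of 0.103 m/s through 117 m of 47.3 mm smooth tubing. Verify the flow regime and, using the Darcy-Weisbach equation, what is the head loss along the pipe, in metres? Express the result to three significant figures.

Re = VD/ν = 0.103·0.04730/1.19×10^-4 = 40.9 → laminar (Re < 2300)
f = 64/Re = 1.563
h_f = f(L/D)V²/(2g) = 1.563·(117/0.04730)·0.103²/(2·9.81) = 2.091 m

h_f ≈ 2.09 m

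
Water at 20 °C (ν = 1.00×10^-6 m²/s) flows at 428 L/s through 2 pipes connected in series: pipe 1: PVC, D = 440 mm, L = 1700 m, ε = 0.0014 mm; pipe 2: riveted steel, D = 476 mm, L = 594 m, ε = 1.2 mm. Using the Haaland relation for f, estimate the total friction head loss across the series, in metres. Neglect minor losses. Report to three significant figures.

H ≈ 26.8 m

Pipe 1: V = 2.815 m/s, Re = 1.24×10^6, ε/D = 3.18×10^-6, f = 0.01124, h_1 = f(L/D)V²/2g = 17.54 m
Pipe 2: V = 2.405 m/s, Re = 1.14×10^6, ε/D = 0.00252, f = 0.02510, h_2 = f(L/D)V²/2g = 9.236 m
Series → Q common, losses add: H = Σh = 26.77 m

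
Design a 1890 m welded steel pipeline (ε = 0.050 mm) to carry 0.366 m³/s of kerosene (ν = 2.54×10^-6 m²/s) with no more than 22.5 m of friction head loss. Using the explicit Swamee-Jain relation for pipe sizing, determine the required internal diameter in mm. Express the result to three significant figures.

D ≈ 430 mm

Swamee-Jain (Type III): D = 0.66·[ε^1.25·(LQ²/(gh_f))^4.75 + ν·Q^9.4·(L/(gh_f))^5.2]^0.04
LQ²/(gh_f) = 1.147; L/(gh_f) = 8.563
Term 1 = ε^1.25·(…)^4.75 = 8.07×10^-6; Term 2 = ν·Q^9.4·(…)^5.2 = 1.42×10^-5
D = 0.66·(8.07×10^-6 + 1.42×10^-5)^0.04 = 0.4300 m = 430 mm
Check: V = 2.52 m/s, Re = 4.27×10^5, f = 0.01492, h_f = 21.2 m ≈ 22.5 m ✓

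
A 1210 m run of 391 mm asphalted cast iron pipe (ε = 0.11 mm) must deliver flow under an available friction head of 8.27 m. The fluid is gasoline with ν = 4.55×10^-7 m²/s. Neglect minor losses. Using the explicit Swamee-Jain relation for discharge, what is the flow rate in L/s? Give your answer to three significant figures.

Swamee-Jain (Type II): Q = -0.965·√(gD⁵h_f/L)·ln[ε/(3.7D) + √(3.17ν²L/(gD³h_f))]
√(gD⁵h_f/L) = √(9.81·0.391⁵·8.27/1210) = 0.02475
ε/(3.7D) = 7.60×10^-5; √(3.17ν²L/(gD³h_f)) = 1.28×10^-5
Q = -0.965·0.02475·ln(8.883×10^-5) = 0.2228 m³/s
Check: V = 1.86 m/s, Re = 1.59×10^6, f = 0.01531, h_f = 8.32 m ≈ 8.27 m ✓

Q ≈ 223 L/s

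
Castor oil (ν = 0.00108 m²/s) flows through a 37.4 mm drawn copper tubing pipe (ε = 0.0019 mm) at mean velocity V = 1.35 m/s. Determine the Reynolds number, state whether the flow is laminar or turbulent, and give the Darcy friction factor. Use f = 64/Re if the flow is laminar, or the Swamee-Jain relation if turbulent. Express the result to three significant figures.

Re = VD/ν = 1.350·0.0374/0.00108 = 46.8
Re < 2300 → laminar → f = 64/Re = 1.369

Re ≈ 46.8; laminar; f = 64/Re ≈ 1.37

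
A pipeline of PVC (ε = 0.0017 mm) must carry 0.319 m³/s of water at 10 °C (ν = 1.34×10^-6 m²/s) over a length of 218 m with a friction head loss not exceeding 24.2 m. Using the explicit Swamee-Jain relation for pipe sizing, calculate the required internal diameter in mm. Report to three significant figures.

D ≈ 246 mm

Swamee-Jain (Type III): D = 0.66·[ε^1.25·(LQ²/(gh_f))^4.75 + ν·Q^9.4·(L/(gh_f))^5.2]^0.04
LQ²/(gh_f) = 0.09344; L/(gh_f) = 0.9183
Term 1 = ε^1.25·(…)^4.75 = 7.91×10^-13; Term 2 = ν·Q^9.4·(…)^5.2 = 1.86×10^-11
D = 0.66·(7.91×10^-13 + 1.86×10^-11)^0.04 = 0.2461 m = 246 mm
Check: V = 6.71 m/s, Re = 1.23×10^6, f = 0.01141, h_f = 23.2 m ≈ 24.2 m ✓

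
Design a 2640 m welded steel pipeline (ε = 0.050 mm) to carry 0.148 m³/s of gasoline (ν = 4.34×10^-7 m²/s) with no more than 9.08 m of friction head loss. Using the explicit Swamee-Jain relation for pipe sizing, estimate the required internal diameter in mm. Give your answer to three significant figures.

D ≈ 377 mm

Swamee-Jain (Type III): D = 0.66·[ε^1.25·(LQ²/(gh_f))^4.75 + ν·Q^9.4·(L/(gh_f))^5.2]^0.04
LQ²/(gh_f) = 0.6492; L/(gh_f) = 29.64
Term 1 = ε^1.25·(…)^4.75 = 5.40×10^-7; Term 2 = ν·Q^9.4·(…)^5.2 = 3.10×10^-7
D = 0.66·(5.40×10^-7 + 3.10×10^-7)^0.04 = 0.3773 m = 377 mm
Check: V = 1.32 m/s, Re = 1.15×10^6, f = 0.01383, h_f = 8.64 m ≈ 9.08 m ✓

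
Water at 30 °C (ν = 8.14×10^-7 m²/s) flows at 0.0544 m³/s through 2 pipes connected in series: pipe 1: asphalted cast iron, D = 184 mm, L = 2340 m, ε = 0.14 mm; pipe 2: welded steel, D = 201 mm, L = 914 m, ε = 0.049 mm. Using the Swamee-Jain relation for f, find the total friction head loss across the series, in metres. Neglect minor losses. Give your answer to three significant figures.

H ≈ 63.3 m

Pipe 1: V = 2.046 m/s, Re = 4.62×10^5, ε/D = 7.61×10^-4, f = 0.01929, h_1 = f(L/D)V²/2g = 52.34 m
Pipe 2: V = 1.714 m/s, Re = 4.23×10^5, ε/D = 2.44×10^-4, f = 0.01612, h_2 = f(L/D)V²/2g = 10.98 m
Series → Q common, losses add: H = Σh = 63.33 m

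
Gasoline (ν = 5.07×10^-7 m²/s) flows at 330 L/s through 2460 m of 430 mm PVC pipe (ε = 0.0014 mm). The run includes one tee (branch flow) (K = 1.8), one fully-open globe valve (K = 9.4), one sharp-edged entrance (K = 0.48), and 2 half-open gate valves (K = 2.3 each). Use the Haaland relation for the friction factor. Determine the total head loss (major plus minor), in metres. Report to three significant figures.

H_L ≈ 20.1 m

V = 4Q/(πD²) = 2.272 m/s; V²/2g = 0.2632 m
Re = 1.93×10^6, ε/D = 3.26×10^-6 → f = 0.01049 (Haaland)
Major: h_f = f(L/D)·V²/2g = 0.01049·5721·0.2632 = 15.80 m
Minor: ΣK = 16.3; h_m = ΣK·V²/2g = 4.285 m
Total H_L = 15.80 + 4.285 = 20.08 m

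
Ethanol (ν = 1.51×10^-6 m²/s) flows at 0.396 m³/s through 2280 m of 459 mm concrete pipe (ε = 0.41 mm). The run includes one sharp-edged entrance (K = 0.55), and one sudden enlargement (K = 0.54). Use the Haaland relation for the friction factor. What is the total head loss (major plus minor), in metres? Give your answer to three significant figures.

H_L ≈ 28.7 m

V = 4Q/(πD²) = 2.393 m/s; V²/2g = 0.2919 m
Re = 7.27×10^5, ε/D = 8.93×10^-4 → f = 0.01954 (Haaland)
Major: h_f = f(L/D)·V²/2g = 0.01954·4967·0.2919 = 28.33 m
Minor: ΣK = 1.09; h_m = ΣK·V²/2g = 0.3182 m
Total H_L = 28.33 + 0.3182 = 28.65 m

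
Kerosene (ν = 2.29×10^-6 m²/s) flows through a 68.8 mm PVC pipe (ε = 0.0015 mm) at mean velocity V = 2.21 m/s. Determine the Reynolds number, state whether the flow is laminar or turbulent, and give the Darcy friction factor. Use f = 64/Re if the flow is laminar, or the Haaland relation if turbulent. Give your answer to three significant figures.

Re ≈ 6.64×10^4; turbulent; f ≈ 0.0195

Re = VD/ν = 2.210·0.0688/2.29×10^-6 = 6.64×10^4
Re > 4000 → turbulent; ε/D = 2.18×10^-5
Haaland: f = 0.01952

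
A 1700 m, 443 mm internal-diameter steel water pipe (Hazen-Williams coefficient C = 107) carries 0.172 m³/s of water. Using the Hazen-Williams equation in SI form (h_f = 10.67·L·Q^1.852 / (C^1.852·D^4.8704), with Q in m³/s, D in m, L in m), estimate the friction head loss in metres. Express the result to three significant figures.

h_f = 10.67·1700·0.172^1.852 / (107^1.852·0.443^4.8704) = 6.405 m

h_f ≈ 6.41 m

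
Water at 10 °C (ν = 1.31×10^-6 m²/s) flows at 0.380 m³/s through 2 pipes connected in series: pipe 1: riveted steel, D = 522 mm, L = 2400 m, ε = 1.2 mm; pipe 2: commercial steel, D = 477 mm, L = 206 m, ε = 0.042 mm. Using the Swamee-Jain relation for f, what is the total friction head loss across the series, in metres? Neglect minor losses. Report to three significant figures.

Pipe 1: V = 1.776 m/s, Re = 7.08×10^5, ε/D = 0.00230, f = 0.02464, h_1 = f(L/D)V²/2g = 18.20 m
Pipe 2: V = 2.126 m/s, Re = 7.74×10^5, ε/D = 8.81×10^-5, f = 0.01365, h_2 = f(L/D)V²/2g = 1.359 m
Series → Q common, losses add: H = Σh = 19.56 m

H ≈ 19.6 m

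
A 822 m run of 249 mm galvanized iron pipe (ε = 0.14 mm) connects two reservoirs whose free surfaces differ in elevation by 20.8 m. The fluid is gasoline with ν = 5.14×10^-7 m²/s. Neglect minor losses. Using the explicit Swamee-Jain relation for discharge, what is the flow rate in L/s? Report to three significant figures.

Swamee-Jain (Type II): Q = -0.965·√(gD⁵h_f/L)·ln[ε/(3.7D) + √(3.17ν²L/(gD³h_f))]
√(gD⁵h_f/L) = √(9.81·0.249⁵·20.8/822) = 0.01541
ε/(3.7D) = 1.52×10^-4; √(3.17ν²L/(gD³h_f)) = 1.48×10^-5
Q = -0.965·0.01541·ln(1.667×10^-4) = 0.1294 m³/s
Check: V = 2.66 m/s, Re = 1.29×10^6, f = 0.01760, h_f = 20.9 m ≈ 20.8 m ✓

Q ≈ 129 L/s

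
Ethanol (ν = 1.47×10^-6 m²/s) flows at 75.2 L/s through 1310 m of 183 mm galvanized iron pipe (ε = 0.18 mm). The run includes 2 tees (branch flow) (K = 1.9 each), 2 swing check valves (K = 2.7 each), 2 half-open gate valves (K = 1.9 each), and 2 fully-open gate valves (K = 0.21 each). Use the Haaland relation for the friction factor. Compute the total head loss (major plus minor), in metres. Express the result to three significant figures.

H_L ≈ 66.2 m

V = 4Q/(πD²) = 2.859 m/s; V²/2g = 0.4166 m
Re = 3.56×10^5, ε/D = 9.84×10^-4 → f = 0.02033 (Haaland)
Major: h_f = f(L/D)·V²/2g = 0.02033·7158·0.4166 = 60.62 m
Minor: ΣK = 13.4; h_m = ΣK·V²/2g = 5.591 m
Total H_L = 60.62 + 5.591 = 66.22 m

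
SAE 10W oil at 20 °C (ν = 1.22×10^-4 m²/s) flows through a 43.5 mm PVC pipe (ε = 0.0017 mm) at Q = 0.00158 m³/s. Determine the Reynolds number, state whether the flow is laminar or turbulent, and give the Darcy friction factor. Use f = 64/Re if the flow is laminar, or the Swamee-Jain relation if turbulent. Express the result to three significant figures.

V = 4Q/(πD²) = 1.063 m/s
Re = VD/ν = 1.063·0.0435/1.22×10^-4 = 379
Re < 2300 → laminar → f = 64/Re = 0.1688

Re ≈ 379; laminar; f = 64/Re ≈ 0.169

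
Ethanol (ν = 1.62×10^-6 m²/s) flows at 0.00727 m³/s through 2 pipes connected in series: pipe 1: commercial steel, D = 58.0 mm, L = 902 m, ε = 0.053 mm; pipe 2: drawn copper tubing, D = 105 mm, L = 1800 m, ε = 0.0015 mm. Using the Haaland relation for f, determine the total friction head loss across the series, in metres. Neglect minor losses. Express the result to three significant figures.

H ≈ 143 m

Pipe 1: V = 2.752 m/s, Re = 9.85×10^4, ε/D = 9.14×10^-4, f = 0.02169, h_1 = f(L/D)V²/2g = 130.2 m
Pipe 2: V = 0.8396 m/s, Re = 5.44×10^4, ε/D = 1.43×10^-5, f = 0.02036, h_2 = f(L/D)V²/2g = 12.54 m
Series → Q common, losses add: H = Σh = 142.7 m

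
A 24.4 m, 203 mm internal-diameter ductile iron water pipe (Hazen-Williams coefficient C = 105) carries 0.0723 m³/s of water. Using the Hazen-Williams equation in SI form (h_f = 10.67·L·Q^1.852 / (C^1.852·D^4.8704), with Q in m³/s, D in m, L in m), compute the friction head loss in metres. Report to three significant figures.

h_f = 10.67·24.4·0.0723^1.852 / (105^1.852·0.203^4.8704) = 0.8555 m

h_f ≈ 0.855 m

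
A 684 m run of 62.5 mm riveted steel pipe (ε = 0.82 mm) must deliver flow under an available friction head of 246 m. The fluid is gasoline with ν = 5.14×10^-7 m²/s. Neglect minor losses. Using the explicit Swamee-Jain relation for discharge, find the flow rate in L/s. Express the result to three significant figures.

Q ≈ 9.97 L/s

Swamee-Jain (Type II): Q = -0.965·√(gD⁵h_f/L)·ln[ε/(3.7D) + √(3.17ν²L/(gD³h_f))]
√(gD⁵h_f/L) = √(9.81·0.0625⁵·246/684) = 0.001834
ε/(3.7D) = 0.00355; √(3.17ν²L/(gD³h_f)) = 3.12×10^-5
Q = -0.965·0.001834·ln(0.003577) = 0.009971 m³/s
Check: V = 3.25 m/s, Re = 3.95×10^5, f = 0.04186, h_f = 247 m ≈ 246 m ✓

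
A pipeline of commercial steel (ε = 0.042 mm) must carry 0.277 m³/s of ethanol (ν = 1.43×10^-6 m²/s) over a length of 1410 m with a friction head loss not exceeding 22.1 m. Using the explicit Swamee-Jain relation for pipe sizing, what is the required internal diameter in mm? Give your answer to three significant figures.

D ≈ 360 mm

Swamee-Jain (Type III): D = 0.66·[ε^1.25·(LQ²/(gh_f))^4.75 + ν·Q^9.4·(L/(gh_f))^5.2]^0.04
LQ²/(gh_f) = 0.4990; L/(gh_f) = 6.504
Term 1 = ε^1.25·(…)^4.75 = 1.24×10^-7; Term 2 = ν·Q^9.4·(…)^5.2 = 1.39×10^-7
D = 0.66·(1.24×10^-7 + 1.39×10^-7)^0.04 = 0.3601 m = 360 mm
Check: V = 2.72 m/s, Re = 6.85×10^5, f = 0.01420, h_f = 21.0 m ≈ 22.1 m ✓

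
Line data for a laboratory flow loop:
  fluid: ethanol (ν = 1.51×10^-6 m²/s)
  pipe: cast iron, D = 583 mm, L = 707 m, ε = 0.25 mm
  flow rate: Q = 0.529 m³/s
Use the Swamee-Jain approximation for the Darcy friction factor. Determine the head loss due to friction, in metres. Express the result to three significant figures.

h_f ≈ 4.12 m

V = 4Q/(πD²) = 4·0.529/(π·0.583²) = 1.982 m/s
Re = VD/ν = 1.982·0.583/1.51×10^-6 = 7.65×10^5 → turbulent
ε/D = 0.25/583 = 4.29×10^-4
Swamee-Jain: f = 0.01697
h_f = f(L/D)V²/(2g) = 0.01697·(707/0.583)·1.982²/(2·9.81) = 4.118 m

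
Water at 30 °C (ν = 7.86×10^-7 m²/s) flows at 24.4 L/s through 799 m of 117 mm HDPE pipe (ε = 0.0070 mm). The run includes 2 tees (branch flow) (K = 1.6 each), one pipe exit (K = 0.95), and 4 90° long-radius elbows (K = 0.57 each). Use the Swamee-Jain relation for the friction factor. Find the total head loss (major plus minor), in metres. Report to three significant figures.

V = 4Q/(πD²) = 2.269 m/s; V²/2g = 0.2625 m
Re = 3.38×10^5, ε/D = 5.98×10^-5 → f = 0.01477 (Swamee-Jain)
Major: h_f = f(L/D)·V²/2g = 0.01477·6829·0.2625 = 26.48 m
Minor: ΣK = 6.43; h_m = ΣK·V²/2g = 1.688 m
Total H_L = 26.48 + 1.688 = 28.16 m

H_L ≈ 28.2 m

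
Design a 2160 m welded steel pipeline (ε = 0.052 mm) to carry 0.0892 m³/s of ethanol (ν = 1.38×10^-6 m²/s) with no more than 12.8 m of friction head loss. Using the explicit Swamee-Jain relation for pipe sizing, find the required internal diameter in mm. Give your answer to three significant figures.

D ≈ 286 mm

Swamee-Jain (Type III): D = 0.66·[ε^1.25·(LQ²/(gh_f))^4.75 + ν·Q^9.4·(L/(gh_f))^5.2]^0.04
LQ²/(gh_f) = 0.1369; L/(gh_f) = 17.20
Term 1 = ε^1.25·(…)^4.75 = 3.49×10^-10; Term 2 = ν·Q^9.4·(…)^5.2 = 4.99×10^-10
D = 0.66·(3.49×10^-10 + 4.99×10^-10)^0.04 = 0.2862 m = 286 mm
Check: V = 1.39 m/s, Re = 2.88×10^5, f = 0.01624, h_f = 12.0 m ≈ 12.8 m ✓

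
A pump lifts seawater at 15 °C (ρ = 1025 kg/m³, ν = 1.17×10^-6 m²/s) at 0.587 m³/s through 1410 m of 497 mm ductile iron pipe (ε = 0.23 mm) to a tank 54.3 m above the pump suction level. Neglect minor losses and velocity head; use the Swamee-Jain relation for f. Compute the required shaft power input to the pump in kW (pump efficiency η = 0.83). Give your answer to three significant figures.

P_shaft ≈ 545 kW

V = 4Q/(πD²) = 3.026 m/s; Re = 1.29×10^6; ε/D = 4.63×10^-4; f = 0.01692
h_f = f(L/D)V²/2g = 22.40 m
Total head H = z + h_f = 54.3 + 22.40 = 76.70 m
P_hyd = ρgQH = 1025·9.81·0.587·76.70 = 452.7 kW
P_shaft = P_hyd/η = 452.7/0.83 = 545.4 kW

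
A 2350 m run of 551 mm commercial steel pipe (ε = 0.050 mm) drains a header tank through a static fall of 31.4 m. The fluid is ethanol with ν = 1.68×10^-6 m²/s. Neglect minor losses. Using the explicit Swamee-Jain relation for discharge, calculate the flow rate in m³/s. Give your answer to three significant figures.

Swamee-Jain (Type II): Q = -0.965·√(gD⁵h_f/L)·ln[ε/(3.7D) + √(3.17ν²L/(gD³h_f))]
√(gD⁵h_f/L) = √(9.81·0.551⁵·31.4/2350) = 0.08159
ε/(3.7D) = 2.45×10^-5; √(3.17ν²L/(gD³h_f)) = 2.02×10^-5
Q = -0.965·0.08159·ln(4.473×10^-5) = 0.7885 m³/s
Check: V = 3.31 m/s, Re = 1.08×10^6, f = 0.01328, h_f = 31.6 m ≈ 31.4 m ✓

Q ≈ 0.789 m³/s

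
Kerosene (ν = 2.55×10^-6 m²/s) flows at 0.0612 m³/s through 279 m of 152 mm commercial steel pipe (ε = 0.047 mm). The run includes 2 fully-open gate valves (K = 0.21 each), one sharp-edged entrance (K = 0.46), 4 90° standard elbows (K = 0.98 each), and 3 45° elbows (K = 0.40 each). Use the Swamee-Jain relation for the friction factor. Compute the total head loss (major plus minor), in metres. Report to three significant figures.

V = 4Q/(πD²) = 3.373 m/s; V²/2g = 0.5798 m
Re = 2.01×10^5, ε/D = 3.09×10^-4 → f = 0.01784 (Swamee-Jain)
Major: h_f = f(L/D)·V²/2g = 0.01784·1836·0.5798 = 18.98 m
Minor: ΣK = 6.00; h_m = ΣK·V²/2g = 3.479 m
Total H_L = 18.98 + 3.479 = 22.46 m

H_L ≈ 22.5 m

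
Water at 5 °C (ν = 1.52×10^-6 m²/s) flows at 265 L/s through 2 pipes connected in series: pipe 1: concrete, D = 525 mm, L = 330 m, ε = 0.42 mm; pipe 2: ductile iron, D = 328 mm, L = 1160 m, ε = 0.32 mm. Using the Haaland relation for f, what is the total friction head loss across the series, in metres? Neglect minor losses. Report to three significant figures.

H ≈ 36.3 m

Pipe 1: V = 1.224 m/s, Re = 4.23×10^5, ε/D = 8.00×10^-4, f = 0.01936, h_1 = f(L/D)V²/2g = 0.9297 m
Pipe 2: V = 3.136 m/s, Re = 6.77×10^5, ε/D = 9.76×10^-4, f = 0.01995, h_2 = f(L/D)V²/2g = 35.38 m
Series → Q common, losses add: H = Σh = 36.31 m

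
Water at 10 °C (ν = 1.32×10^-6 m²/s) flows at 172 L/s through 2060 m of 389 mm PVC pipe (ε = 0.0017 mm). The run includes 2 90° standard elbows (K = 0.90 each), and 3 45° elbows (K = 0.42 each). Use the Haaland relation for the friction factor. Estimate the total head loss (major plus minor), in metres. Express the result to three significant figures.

V = 4Q/(πD²) = 1.447 m/s; V²/2g = 0.1068 m
Re = 4.26×10^5, ε/D = 4.37×10^-6 → f = 0.01349 (Haaland)
Major: h_f = f(L/D)·V²/2g = 0.01349·5296·0.1068 = 7.624 m
Minor: ΣK = 3.06; h_m = ΣK·V²/2g = 0.3267 m
Total H_L = 7.624 + 0.3267 = 7.950 m

H_L ≈ 7.95 m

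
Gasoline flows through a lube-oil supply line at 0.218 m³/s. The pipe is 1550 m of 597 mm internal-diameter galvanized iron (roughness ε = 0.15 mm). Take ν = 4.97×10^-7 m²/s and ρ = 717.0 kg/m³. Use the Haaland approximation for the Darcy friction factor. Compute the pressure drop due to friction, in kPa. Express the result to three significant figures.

Δp ≈ 8.57 kPa

V = 4Q/(πD²) = 4·0.218/(π·0.597²) = 0.7788 m/s
Re = VD/ν = 0.7788·0.597/4.97×10^-7 = 9.35×10^5 → turbulent
ε/D = 0.15/597 = 2.51×10^-4
Haaland: f = 0.01518
h_f = f(L/D)V²/(2g) = 0.01518·(1550/0.597)·0.7788²/(2·9.81) = 1.219 m
Δp = ρg·h_f = 717.0·9.81·1.219 = 8.572 kPa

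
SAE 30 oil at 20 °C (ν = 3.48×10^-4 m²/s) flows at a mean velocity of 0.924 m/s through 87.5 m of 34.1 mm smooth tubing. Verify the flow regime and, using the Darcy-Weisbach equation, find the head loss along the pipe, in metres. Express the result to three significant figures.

Re = VD/ν = 0.924·0.03410/3.48×10^-4 = 90.5 → laminar (Re < 2300)
f = 64/Re = 0.7069
h_f = f(L/D)V²/(2g) = 0.7069·(87.5/0.03410)·0.924²/(2·9.81) = 78.93 m

h_f ≈ 78.9 m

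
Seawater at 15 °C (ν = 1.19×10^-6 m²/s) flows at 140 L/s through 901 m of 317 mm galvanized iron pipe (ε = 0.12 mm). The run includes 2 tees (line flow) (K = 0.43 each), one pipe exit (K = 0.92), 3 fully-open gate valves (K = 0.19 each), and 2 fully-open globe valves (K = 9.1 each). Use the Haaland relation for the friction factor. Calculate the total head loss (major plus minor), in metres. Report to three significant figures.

H_L ≈ 11.0 m

V = 4Q/(πD²) = 1.774 m/s; V²/2g = 0.1604 m
Re = 4.73×10^5, ε/D = 3.79×10^-4 → f = 0.01681 (Haaland)
Major: h_f = f(L/D)·V²/2g = 0.01681·2842·0.1604 = 7.661 m
Minor: ΣK = 20.6; h_m = ΣK·V²/2g = 3.296 m
Total H_L = 7.661 + 3.296 = 10.96 m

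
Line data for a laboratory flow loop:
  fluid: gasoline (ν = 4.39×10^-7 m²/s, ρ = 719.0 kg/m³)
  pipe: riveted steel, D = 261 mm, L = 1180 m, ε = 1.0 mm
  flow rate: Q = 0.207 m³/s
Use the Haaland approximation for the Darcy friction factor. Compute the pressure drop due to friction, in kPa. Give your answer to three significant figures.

Δp ≈ 685 kPa

V = 4Q/(πD²) = 4·0.207/(π·0.261²) = 3.869 m/s
Re = VD/ν = 3.869·0.261/4.39×10^-7 = 2.30×10^6 → turbulent
ε/D = 1.0/261 = 0.00383
Haaland: f = 0.02816
h_f = f(L/D)V²/(2g) = 0.02816·(1180/0.261)·3.869²/(2·9.81) = 97.14 m
Δp = ρg·h_f = 719.0·9.81·97.14 = 685.2 kPa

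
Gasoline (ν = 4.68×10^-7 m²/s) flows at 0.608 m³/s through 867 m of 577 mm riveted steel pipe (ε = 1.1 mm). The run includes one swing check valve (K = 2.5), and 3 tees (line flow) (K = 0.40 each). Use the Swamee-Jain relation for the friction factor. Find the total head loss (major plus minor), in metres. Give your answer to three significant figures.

H_L ≈ 10.6 m

V = 4Q/(πD²) = 2.325 m/s; V²/2g = 0.2756 m
Re = 2.87×10^6, ε/D = 0.00191 → f = 0.02323 (Swamee-Jain)
Major: h_f = f(L/D)·V²/2g = 0.02323·1503·0.2756 = 9.618 m
Minor: ΣK = 3.70; h_m = ΣK·V²/2g = 1.020 m
Total H_L = 9.618 + 1.020 = 10.64 m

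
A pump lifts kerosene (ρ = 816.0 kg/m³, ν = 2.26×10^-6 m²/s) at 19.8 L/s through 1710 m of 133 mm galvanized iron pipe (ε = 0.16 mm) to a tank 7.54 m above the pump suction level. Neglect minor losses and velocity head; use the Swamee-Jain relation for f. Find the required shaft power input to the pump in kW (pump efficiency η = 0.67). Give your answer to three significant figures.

P_shaft ≈ 9.15 kW

V = 4Q/(πD²) = 1.425 m/s; Re = 8.39×10^4; ε/D = 0.00120; f = 0.02339
h_f = f(L/D)V²/2g = 31.13 m
Total head H = z + h_f = 7.54 + 31.13 = 38.67 m
P_hyd = ρgQH = 816.0·9.81·0.0198·38.67 = 6.129 kW
P_shaft = P_hyd/η = 6.129/0.67 = 9.148 kW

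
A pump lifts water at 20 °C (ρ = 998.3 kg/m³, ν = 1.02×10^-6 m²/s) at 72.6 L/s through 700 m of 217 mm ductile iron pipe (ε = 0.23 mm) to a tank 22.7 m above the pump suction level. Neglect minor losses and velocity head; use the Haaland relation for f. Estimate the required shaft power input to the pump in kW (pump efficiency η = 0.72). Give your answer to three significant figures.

P_shaft ≈ 35.3 kW

V = 4Q/(πD²) = 1.963 m/s; Re = 4.18×10^5; ε/D = 0.00106; f = 0.02055
h_f = f(L/D)V²/2g = 13.02 m
Total head H = z + h_f = 22.7 + 13.02 = 35.72 m
P_hyd = ρgQH = 998.3·9.81·0.0726·35.72 = 25.40 kW
P_shaft = P_hyd/η = 25.40/0.72 = 35.27 kW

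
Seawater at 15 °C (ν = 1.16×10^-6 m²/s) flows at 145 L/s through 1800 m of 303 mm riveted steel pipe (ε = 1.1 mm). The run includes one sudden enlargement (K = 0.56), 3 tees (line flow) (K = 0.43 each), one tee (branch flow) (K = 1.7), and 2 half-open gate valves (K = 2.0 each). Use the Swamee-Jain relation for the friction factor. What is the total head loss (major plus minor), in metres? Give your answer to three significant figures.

V = 4Q/(πD²) = 2.011 m/s; V²/2g = 0.2061 m
Re = 5.25×10^5, ε/D = 0.00363 → f = 0.02795 (Swamee-Jain)
Major: h_f = f(L/D)·V²/2g = 0.02795·5941·0.2061 = 34.23 m
Minor: ΣK = 7.55; h_m = ΣK·V²/2g = 1.556 m
Total H_L = 34.23 + 1.556 = 35.78 m

H_L ≈ 35.8 m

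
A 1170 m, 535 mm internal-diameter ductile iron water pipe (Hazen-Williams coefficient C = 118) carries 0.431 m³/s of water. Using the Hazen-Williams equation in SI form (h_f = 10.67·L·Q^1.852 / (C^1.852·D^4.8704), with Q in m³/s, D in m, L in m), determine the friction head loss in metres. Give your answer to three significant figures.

h_f ≈ 8.04 m

h_f = 10.67·1170·0.431^1.852 / (118^1.852·0.535^4.8704) = 8.041 m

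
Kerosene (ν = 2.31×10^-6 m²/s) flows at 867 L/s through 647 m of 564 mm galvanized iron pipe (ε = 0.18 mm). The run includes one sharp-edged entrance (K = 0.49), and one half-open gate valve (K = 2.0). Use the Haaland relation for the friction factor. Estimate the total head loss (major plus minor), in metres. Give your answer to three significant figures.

H_L ≈ 12.7 m

V = 4Q/(πD²) = 3.470 m/s; V²/2g = 0.6138 m
Re = 8.47×10^5, ε/D = 3.19×10^-4 → f = 0.01587 (Haaland)
Major: h_f = f(L/D)·V²/2g = 0.01587·1147·0.6138 = 11.18 m
Minor: ΣK = 2.49; h_m = ΣK·V²/2g = 1.528 m
Total H_L = 11.18 + 1.528 = 12.71 m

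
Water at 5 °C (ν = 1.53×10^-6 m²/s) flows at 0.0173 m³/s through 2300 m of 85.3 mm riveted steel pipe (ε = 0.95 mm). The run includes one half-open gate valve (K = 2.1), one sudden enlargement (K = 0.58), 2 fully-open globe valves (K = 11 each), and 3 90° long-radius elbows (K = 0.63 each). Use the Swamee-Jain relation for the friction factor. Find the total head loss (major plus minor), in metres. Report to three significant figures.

H_L ≈ 514 m

V = 4Q/(πD²) = 3.027 m/s; V²/2g = 0.4671 m
Re = 1.69×10^5, ε/D = 0.0111 → f = 0.03983 (Swamee-Jain)
Major: h_f = f(L/D)·V²/2g = 0.03983·26964·0.4671 = 501.6 m
Minor: ΣK = 26.6; h_m = ΣK·V²/2g = 12.41 m
Total H_L = 501.6 + 12.41 = 514.0 m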